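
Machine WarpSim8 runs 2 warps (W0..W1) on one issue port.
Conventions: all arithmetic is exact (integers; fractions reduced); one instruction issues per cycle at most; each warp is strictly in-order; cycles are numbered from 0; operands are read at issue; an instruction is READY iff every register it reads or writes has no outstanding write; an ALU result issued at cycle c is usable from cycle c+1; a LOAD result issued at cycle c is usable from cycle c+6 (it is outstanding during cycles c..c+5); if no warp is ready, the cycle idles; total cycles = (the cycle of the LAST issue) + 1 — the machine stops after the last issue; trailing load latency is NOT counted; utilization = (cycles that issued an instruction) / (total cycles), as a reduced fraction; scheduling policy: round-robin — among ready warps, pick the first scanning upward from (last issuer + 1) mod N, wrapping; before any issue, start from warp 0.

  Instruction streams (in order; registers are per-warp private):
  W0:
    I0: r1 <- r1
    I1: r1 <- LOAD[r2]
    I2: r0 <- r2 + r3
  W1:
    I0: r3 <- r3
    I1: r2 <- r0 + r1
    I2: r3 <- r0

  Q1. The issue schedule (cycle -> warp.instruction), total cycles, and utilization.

cycle 0: W0.I0
cycle 1: W1.I0
cycle 2: W0.I1
cycle 3: W1.I1
cycle 4: W0.I2
cycle 5: W1.I2

Answer: 6 cycles, utilization 1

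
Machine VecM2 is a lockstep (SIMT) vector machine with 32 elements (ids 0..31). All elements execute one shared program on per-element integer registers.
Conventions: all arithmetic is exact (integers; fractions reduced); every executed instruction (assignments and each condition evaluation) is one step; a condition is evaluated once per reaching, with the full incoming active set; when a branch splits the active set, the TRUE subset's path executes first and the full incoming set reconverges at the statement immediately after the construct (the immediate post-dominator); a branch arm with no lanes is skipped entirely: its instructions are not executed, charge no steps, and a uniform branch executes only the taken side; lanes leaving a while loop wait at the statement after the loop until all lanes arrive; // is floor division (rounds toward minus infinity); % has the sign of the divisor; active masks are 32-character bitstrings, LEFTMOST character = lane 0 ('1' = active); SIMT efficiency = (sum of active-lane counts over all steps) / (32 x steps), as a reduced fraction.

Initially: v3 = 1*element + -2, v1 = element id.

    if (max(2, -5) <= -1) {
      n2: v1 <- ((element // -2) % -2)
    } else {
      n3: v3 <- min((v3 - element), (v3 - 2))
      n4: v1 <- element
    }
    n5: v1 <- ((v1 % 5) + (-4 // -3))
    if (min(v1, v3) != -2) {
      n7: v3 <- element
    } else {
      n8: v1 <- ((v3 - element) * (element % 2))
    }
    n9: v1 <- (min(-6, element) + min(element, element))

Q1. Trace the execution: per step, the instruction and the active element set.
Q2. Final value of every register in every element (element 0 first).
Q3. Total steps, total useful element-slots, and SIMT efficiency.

step 0: eval (max(2, -5) <= -1)      11111111111111111111111111111111
step 1: v3 <- min((v3 - element), (v3 - 2)) 11111111111111111111111111111111
step 2: v1 <- element                11111111111111111111111111111111
step 3: v1 <- ((v1 % 5) + (-4 // -3)) 11111111111111111111111111111111
step 4: eval (min(v1, v3) != -2)     11111111111111111111111111111111
step 5: v3 <- element                11000000000000000000000000000000
step 6: v1 <- ((v3 - element) * (element % 2)) 00111111111111111111111111111111
step 7: v1 <- (min(-6, element) + min(element, element)) 11111111111111111111111111111111

Answer: 8 steps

v3: 0,1,-2,-2,-2,-2,-2,-2,-2,-2,-2,-2,-2,-2,-2,-2,-2,-2,-2,-2,-2,-2,-2,-2,-2,-2,-2,-2,-2,-2,-2,-2
v1: -6,-5,-4,-3,-2,-1,0,1,2,3,4,5,6,7,8,9,10,11,12,13,14,15,16,17,18,19,20,21,22,23,24,25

steps = 8; useful = 224; efficiency = 224/256 = 7/8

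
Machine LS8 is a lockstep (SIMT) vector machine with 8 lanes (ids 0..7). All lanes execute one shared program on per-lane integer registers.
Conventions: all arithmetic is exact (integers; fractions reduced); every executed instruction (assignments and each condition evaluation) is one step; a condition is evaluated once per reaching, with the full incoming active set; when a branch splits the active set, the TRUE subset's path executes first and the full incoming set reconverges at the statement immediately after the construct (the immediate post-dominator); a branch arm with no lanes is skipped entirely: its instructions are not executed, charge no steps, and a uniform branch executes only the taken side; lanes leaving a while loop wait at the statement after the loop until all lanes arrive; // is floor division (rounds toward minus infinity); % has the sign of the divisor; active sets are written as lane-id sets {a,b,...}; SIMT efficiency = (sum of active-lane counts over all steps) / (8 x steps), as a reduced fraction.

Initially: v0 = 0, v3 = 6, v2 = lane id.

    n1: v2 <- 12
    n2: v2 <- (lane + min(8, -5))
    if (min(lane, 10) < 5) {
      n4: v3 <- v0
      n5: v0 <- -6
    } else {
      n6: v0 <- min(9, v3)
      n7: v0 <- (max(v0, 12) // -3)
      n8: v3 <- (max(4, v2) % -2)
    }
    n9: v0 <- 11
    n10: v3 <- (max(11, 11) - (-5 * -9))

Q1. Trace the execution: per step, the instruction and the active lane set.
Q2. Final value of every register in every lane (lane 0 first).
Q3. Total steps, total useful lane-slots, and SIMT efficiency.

step 0: v2 <- 12                     {0,1,2,3,4,5,6,7}
step 1: v2 <- (lane + min(8, -5))    {0,1,2,3,4,5,6,7}
step 2: eval (min(lane, 10) < 5)     {0,1,2,3,4,5,6,7}
step 3: v3 <- v0                     {0,1,2,3,4}
step 4: v0 <- -6                     {0,1,2,3,4}
step 5: v0 <- min(9, v3)             {5,6,7}
step 6: v0 <- (max(v0, 12) // -3)    {5,6,7}
step 7: v3 <- (max(4, v2) % -2)      {5,6,7}
step 8: v0 <- 11                     {0,1,2,3,4,5,6,7}
step 9: v3 <- (max(11, 11) - (-5 * -9)) {0,1,2,3,4,5,6,7}

Answer: 10 steps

v0: 11,11,11,11,11,11,11,11
v3: -34,-34,-34,-34,-34,-34,-34,-34
v2: -5,-4,-3,-2,-1,0,1,2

steps = 10; useful = 59; efficiency = 59/80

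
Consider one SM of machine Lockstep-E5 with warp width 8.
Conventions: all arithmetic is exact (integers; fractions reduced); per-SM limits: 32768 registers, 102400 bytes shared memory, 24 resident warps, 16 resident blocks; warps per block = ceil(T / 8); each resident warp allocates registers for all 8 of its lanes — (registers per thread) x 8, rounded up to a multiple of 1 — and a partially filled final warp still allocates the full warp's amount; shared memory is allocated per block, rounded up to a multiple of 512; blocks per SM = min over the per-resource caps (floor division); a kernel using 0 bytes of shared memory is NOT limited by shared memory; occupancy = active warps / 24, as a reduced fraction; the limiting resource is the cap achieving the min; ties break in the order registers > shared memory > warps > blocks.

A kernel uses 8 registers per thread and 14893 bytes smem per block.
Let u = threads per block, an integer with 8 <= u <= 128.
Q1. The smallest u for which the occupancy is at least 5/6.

Answer: u = 25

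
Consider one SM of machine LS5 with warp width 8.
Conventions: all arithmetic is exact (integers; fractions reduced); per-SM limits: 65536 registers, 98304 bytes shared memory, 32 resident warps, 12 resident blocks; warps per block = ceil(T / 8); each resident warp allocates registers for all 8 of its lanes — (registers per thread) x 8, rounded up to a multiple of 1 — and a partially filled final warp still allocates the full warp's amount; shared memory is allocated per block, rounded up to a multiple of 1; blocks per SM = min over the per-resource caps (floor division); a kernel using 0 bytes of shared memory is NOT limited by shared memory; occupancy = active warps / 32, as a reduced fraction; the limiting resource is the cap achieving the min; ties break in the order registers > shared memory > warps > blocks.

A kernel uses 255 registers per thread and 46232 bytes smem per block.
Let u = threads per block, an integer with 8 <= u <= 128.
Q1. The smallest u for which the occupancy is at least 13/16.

Answer: u = 97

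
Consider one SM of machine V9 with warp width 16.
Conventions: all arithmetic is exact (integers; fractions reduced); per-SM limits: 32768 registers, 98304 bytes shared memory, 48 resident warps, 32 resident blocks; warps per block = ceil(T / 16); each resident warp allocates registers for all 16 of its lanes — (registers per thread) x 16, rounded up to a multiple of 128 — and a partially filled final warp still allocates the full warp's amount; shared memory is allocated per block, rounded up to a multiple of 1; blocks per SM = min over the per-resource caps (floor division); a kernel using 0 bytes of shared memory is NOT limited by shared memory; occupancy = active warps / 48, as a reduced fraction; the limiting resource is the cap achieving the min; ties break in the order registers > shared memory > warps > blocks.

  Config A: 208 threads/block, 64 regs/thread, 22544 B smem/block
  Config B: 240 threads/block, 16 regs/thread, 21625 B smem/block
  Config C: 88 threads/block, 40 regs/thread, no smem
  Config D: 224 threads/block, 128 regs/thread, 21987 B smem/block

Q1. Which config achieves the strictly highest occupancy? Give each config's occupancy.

occupancies: A 13/24, B 15/16, C 1, D 7/24

Answer: C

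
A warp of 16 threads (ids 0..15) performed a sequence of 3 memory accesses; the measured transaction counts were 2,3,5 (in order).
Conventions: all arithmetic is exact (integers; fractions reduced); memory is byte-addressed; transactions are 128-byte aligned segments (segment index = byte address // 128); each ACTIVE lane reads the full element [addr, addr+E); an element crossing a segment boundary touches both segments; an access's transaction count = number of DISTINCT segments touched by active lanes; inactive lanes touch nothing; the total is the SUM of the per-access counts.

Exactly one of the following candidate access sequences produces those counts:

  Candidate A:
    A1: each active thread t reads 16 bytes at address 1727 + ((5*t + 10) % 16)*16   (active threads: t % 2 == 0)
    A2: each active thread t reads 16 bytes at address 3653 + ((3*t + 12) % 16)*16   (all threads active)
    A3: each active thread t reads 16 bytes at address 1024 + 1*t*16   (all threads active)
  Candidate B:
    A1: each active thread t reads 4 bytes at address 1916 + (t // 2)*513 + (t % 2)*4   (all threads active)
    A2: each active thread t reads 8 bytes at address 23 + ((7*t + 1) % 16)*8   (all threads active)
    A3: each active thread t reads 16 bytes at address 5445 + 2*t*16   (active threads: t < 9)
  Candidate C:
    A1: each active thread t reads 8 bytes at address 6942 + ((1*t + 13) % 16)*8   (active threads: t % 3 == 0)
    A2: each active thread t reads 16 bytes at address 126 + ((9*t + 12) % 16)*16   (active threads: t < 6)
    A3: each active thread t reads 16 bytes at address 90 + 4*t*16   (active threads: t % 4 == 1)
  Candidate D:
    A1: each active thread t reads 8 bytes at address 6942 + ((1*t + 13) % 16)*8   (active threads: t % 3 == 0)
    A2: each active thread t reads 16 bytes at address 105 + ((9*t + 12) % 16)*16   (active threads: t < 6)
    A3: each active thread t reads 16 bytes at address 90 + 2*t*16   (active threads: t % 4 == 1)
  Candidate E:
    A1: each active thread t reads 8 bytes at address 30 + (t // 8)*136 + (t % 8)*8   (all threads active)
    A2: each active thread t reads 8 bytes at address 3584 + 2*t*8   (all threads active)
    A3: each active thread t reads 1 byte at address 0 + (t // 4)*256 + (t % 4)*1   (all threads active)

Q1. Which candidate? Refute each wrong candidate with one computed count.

A: A1 gives 3 transactions, not 2
B: A1 gives 12 transactions, not 2
C: A3 gives 4 transactions, not 5
E: A2 gives 2 transactions, not 3
D: all counts match (2,3,5)

Answer: D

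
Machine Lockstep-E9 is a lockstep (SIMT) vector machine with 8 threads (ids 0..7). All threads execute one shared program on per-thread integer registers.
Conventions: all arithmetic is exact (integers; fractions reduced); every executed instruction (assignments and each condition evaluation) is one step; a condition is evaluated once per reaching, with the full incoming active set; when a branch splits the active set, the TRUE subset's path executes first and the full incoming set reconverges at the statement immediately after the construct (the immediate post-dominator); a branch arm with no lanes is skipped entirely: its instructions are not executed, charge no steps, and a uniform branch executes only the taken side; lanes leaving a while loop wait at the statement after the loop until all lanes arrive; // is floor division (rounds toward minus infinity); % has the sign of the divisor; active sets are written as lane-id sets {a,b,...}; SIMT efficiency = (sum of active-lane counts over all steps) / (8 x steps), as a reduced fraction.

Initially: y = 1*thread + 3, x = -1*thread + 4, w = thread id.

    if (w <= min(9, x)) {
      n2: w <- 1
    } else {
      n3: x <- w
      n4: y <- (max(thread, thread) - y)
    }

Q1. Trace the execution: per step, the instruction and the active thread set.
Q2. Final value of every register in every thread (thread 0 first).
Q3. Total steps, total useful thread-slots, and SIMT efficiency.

step 0: eval (w <= min(9, x))        {0,1,2,3,4,5,6,7}
step 1: w <- 1                       {0,1,2}
step 2: x <- w                       {3,4,5,6,7}
step 3: y <- (max(thread, thread) - y) {3,4,5,6,7}

Answer: 4 steps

y: 3,4,5,-3,-3,-3,-3,-3
x: 4,3,2,3,4,5,6,7
w: 1,1,1,3,4,5,6,7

steps = 4; useful = 21; efficiency = 21/32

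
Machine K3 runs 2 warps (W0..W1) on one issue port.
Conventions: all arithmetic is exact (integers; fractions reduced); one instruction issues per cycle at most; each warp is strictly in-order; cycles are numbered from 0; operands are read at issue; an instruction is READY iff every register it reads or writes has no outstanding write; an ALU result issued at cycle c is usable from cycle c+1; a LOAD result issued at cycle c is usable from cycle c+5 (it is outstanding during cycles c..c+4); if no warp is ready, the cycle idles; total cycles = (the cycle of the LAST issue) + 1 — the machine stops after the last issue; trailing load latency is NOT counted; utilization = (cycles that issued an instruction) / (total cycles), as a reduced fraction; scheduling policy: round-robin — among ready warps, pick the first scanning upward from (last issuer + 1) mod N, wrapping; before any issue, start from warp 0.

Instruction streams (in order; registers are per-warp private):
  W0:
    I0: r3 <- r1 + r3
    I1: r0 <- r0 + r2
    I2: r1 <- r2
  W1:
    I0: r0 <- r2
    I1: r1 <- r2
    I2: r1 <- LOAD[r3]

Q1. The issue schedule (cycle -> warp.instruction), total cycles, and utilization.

cycle 0: W0.I0
cycle 1: W1.I0
cycle 2: W0.I1
cycle 3: W1.I1
cycle 4: W0.I2
cycle 5: W1.I2

Answer: 6 cycles, utilization 1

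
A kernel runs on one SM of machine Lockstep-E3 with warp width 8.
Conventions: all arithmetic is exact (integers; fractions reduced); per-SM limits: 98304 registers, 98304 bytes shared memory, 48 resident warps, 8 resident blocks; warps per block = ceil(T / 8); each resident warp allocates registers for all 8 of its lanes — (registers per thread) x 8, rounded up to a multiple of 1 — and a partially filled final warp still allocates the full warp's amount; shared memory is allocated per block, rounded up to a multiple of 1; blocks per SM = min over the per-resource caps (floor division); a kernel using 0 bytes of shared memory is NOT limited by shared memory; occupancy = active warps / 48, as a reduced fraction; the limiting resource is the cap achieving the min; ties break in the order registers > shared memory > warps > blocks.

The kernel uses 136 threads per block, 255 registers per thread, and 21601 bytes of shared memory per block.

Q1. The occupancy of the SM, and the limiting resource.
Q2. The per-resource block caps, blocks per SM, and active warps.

Answer: occupancy 17/24, limited by registers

registers: 2 blocks
shared memory: 4 blocks
warps: 2 blocks
blocks: 8 blocks

Answer: 2 blocks, 34 active warps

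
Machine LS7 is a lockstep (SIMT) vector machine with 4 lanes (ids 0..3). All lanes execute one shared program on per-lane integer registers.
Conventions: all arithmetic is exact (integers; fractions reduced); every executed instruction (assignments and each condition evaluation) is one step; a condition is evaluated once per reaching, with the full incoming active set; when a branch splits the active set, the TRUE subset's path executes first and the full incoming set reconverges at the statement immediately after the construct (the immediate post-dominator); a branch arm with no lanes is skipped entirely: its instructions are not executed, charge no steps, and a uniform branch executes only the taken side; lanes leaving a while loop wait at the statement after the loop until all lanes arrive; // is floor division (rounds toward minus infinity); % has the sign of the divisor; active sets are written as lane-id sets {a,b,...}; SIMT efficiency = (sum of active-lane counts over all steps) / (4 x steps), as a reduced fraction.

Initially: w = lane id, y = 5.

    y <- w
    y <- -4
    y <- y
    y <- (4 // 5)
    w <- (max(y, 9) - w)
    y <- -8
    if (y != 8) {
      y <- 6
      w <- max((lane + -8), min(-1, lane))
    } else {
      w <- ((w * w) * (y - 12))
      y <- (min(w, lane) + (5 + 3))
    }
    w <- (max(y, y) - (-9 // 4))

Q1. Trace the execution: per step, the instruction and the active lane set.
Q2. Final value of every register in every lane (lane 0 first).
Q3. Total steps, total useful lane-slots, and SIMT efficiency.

step 0: y <- w                       {0,1,2,3}
step 1: y <- -4                      {0,1,2,3}
step 2: y <- y                       {0,1,2,3}
step 3: y <- (4 // 5)                {0,1,2,3}
step 4: w <- (max(y, 9) - w)         {0,1,2,3}
step 5: y <- -8                      {0,1,2,3}
step 6: eval (y != 8)                {0,1,2,3}
step 7: y <- 6                       {0,1,2,3}
step 8: w <- max((lane + -8), min(-1, lane)) {0,1,2,3}
step 9: w <- (max(y, y) - (-9 // 4)) {0,1,2,3}

Answer: 10 steps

w: 9,9,9,9
y: 6,6,6,6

steps = 10; useful = 40; efficiency = 40/40 = 1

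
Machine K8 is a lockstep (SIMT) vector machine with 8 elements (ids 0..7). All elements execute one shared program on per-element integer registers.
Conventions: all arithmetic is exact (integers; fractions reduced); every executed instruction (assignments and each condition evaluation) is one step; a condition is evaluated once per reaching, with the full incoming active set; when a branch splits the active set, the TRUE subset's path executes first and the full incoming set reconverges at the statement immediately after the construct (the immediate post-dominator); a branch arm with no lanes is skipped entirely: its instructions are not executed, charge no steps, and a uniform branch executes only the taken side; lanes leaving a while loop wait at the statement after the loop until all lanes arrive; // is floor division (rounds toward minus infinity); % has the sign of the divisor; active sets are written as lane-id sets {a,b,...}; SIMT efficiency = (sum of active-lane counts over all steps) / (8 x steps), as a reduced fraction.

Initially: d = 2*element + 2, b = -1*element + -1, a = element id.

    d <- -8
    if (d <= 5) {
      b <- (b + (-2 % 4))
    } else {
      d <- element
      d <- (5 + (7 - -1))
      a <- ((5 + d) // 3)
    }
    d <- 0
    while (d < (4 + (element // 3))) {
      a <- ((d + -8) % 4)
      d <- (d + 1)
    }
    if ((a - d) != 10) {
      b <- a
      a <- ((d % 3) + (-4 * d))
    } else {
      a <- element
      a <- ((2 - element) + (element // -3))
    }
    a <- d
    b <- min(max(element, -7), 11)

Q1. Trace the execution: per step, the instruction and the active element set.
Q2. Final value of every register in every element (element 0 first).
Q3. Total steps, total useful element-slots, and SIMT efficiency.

step 0: d <- -8                      {0,1,2,3,4,5,6,7}
step 1: eval (d <= 5)                {0,1,2,3,4,5,6,7}
step 2: b <- (b + (-2 % 4))          {0,1,2,3,4,5,6,7}
step 3: d <- 0                       {0,1,2,3,4,5,6,7}
step 4: eval (d < (4 + (element // 3))) {0,1,2,3,4,5,6,7}
step 5: a <- ((d + -8) % 4)          {0,1,2,3,4,5,6,7}
step 6: d <- (d + 1)                 {0,1,2,3,4,5,6,7}
step 7: eval (d < (4 + (element // 3))) {0,1,2,3,4,5,6,7}
step 8: a <- ((d + -8) % 4)          {0,1,2,3,4,5,6,7}
step 9: d <- (d + 1)                 {0,1,2,3,4,5,6,7}
step 10: eval (d < (4 + (element // 3))) {0,1,2,3,4,5,6,7}
step 11: a <- ((d + -8) % 4)          {0,1,2,3,4,5,6,7}
step 12: d <- (d + 1)                 {0,1,2,3,4,5,6,7}
step 13: eval (d < (4 + (element // 3))) {0,1,2,3,4,5,6,7}
step 14: a <- ((d + -8) % 4)          {0,1,2,3,4,5,6,7}
step 15: d <- (d + 1)                 {0,1,2,3,4,5,6,7}
step 16: eval (d < (4 + (element // 3))) {0,1,2,3,4,5,6,7}
step 17: a <- ((d + -8) % 4)          {3,4,5,6,7}
step 18: d <- (d + 1)                 {3,4,5,6,7}
step 19: eval (d < (4 + (element // 3))) {3,4,5,6,7}
step 20: a <- ((d + -8) % 4)          {6,7}
step 21: d <- (d + 1)                 {6,7}
step 22: eval (d < (4 + (element // 3))) {6,7}
step 23: eval ((a - d) != 10)         {0,1,2,3,4,5,6,7}
step 24: b <- a                       {0,1,2,3,4,5,6,7}
step 25: a <- ((d % 3) + (-4 * d))    {0,1,2,3,4,5,6,7}
step 26: a <- d                       {0,1,2,3,4,5,6,7}
step 27: b <- min(max(element, -7), 11) {0,1,2,3,4,5,6,7}

Answer: 28 steps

d: 4,4,4,5,5,5,6,6
b: 0,1,2,3,4,5,6,7
a: 4,4,4,5,5,5,6,6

steps = 28; useful = 197; efficiency = 197/224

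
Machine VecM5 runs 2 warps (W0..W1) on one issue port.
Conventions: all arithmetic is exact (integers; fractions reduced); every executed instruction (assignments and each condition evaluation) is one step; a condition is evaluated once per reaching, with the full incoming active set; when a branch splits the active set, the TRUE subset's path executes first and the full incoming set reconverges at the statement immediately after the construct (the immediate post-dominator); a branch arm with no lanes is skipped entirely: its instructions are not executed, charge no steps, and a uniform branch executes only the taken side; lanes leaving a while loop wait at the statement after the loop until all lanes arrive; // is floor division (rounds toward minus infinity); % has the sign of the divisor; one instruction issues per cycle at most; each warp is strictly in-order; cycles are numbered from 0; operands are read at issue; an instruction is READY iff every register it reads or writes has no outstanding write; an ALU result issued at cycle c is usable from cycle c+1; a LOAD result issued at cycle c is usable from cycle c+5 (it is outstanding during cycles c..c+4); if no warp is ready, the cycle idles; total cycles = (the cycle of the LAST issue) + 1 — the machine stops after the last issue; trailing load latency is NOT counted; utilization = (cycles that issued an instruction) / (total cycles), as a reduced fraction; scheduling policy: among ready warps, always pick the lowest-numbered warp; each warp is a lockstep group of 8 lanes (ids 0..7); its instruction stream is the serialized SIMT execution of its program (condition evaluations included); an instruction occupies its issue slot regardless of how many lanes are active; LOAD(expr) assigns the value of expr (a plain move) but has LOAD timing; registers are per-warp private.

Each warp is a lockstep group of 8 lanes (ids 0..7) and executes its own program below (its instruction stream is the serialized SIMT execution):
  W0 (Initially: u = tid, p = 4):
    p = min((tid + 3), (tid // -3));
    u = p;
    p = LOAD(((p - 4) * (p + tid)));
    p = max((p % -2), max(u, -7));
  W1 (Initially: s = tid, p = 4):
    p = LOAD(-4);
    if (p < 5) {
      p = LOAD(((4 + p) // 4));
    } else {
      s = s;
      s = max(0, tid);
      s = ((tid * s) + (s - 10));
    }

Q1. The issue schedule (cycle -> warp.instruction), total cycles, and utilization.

cycle 0: W0.I0
cycle 1: W0.I1
cycle 2: W0.I2
cycle 3: W1.I0
cycle 4: idle
cycle 5: idle
cycle 6: idle
cycle 7: W0.I3
cycle 8: W1.I1
cycle 9: W1.I2

Answer: 10 cycles, utilization 7/10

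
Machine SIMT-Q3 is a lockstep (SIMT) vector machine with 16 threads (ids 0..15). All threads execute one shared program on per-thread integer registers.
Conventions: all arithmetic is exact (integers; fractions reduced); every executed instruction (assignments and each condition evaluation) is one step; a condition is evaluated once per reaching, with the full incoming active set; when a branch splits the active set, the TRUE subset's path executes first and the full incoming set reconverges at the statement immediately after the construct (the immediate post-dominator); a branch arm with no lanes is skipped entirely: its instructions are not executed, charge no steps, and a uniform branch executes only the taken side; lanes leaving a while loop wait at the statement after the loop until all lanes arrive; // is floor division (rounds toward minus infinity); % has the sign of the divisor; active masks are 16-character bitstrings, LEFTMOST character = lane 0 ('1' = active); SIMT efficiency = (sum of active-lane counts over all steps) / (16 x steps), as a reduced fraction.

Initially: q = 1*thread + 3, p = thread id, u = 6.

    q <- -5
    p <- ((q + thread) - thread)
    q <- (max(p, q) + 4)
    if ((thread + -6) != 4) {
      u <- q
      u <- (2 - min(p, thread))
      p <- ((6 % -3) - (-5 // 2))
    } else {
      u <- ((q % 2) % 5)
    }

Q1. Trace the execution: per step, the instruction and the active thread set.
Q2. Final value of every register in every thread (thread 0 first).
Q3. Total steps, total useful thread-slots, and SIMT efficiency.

step 0: q <- -5                      1111111111111111
step 1: p <- ((q + thread) - thread) 1111111111111111
step 2: q <- (max(p, q) + 4)         1111111111111111
step 3: eval ((thread + -6) != 4)    1111111111111111
step 4: u <- q                       1111111111011111
step 5: u <- (2 - min(p, thread))    1111111111011111
step 6: p <- ((6 % -3) - (-5 // 2))  1111111111011111
step 7: u <- ((q % 2) % 5)           0000000000100000

Answer: 8 steps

q: -1,-1,-1,-1,-1,-1,-1,-1,-1,-1,-1,-1,-1,-1,-1,-1
p: 3,3,3,3,3,3,3,3,3,3,-5,3,3,3,3,3
u: 7,7,7,7,7,7,7,7,7,7,1,7,7,7,7,7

steps = 8; useful = 110; efficiency = 110/128 = 55/64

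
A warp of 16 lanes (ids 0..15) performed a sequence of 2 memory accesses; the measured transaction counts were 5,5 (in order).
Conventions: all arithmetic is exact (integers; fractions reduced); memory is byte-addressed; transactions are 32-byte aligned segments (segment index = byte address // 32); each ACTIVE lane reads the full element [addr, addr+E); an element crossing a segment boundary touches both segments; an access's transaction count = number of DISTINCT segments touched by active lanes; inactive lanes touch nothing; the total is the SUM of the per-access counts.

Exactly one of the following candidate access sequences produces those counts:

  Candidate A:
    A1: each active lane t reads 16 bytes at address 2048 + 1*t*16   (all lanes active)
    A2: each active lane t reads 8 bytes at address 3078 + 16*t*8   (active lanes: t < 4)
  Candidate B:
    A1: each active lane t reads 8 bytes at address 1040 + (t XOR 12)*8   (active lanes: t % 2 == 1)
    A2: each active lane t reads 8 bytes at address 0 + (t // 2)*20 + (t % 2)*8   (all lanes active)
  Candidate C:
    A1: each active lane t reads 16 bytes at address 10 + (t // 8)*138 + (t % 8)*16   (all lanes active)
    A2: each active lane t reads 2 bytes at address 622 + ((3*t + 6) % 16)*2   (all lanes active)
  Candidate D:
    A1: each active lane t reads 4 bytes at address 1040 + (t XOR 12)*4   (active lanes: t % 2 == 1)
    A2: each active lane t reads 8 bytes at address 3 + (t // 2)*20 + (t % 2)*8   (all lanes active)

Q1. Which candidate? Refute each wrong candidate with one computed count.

A: A1 gives 8 transactions, not 5
C: A1 gives 9 transactions, not 5
D: A1 gives 3 transactions, not 5
B: all counts match (5,5)

Answer: B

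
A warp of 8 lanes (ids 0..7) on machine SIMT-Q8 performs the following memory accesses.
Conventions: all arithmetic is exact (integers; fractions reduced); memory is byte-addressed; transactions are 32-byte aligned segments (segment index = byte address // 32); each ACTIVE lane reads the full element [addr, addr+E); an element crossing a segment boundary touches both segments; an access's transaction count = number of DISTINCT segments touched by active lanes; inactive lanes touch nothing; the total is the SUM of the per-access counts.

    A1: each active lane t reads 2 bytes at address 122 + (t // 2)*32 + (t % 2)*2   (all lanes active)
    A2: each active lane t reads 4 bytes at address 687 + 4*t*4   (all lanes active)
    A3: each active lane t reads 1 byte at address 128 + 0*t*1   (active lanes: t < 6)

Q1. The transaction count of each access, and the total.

A1: 4 transactions
A2: 5 transactions
A3: 1 transaction

Answer: 4,5,1; total 10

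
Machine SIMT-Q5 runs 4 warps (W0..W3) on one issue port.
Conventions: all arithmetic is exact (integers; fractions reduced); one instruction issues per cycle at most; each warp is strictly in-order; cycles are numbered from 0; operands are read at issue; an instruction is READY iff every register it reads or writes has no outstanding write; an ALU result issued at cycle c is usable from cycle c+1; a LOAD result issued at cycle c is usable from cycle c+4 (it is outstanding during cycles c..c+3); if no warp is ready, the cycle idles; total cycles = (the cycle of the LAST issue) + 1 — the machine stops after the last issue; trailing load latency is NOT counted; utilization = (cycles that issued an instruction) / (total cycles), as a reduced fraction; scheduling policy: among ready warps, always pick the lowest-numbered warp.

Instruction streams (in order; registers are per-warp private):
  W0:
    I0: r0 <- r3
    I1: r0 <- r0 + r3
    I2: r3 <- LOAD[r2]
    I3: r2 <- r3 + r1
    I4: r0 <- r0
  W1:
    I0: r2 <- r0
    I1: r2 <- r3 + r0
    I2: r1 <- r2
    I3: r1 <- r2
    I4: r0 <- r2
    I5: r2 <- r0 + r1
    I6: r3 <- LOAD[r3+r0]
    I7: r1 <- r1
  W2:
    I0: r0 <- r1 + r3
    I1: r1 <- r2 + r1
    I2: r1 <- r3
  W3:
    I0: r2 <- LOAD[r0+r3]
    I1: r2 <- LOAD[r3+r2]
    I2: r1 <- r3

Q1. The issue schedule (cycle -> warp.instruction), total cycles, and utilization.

cycle 0: W0.I0
cycle 1: W0.I1
cycle 2: W0.I2
cycle 3: W1.I0
cycle 4: W1.I1
cycle 5: W1.I2
cycle 6: W0.I3
cycle 7: W0.I4
cycle 8: W1.I3
cycle 9: W1.I4
cycle 10: W1.I5
cycle 11: W1.I6
cycle 12: W1.I7
cycle 13: W2.I0
cycle 14: W2.I1
cycle 15: W2.I2
cycle 16: W3.I0
cycle 17: idle
cycle 18: idle
cycle 19: idle
cycle 20: W3.I1
cycle 21: W3.I2

Answer: 22 cycles, utilization 19/22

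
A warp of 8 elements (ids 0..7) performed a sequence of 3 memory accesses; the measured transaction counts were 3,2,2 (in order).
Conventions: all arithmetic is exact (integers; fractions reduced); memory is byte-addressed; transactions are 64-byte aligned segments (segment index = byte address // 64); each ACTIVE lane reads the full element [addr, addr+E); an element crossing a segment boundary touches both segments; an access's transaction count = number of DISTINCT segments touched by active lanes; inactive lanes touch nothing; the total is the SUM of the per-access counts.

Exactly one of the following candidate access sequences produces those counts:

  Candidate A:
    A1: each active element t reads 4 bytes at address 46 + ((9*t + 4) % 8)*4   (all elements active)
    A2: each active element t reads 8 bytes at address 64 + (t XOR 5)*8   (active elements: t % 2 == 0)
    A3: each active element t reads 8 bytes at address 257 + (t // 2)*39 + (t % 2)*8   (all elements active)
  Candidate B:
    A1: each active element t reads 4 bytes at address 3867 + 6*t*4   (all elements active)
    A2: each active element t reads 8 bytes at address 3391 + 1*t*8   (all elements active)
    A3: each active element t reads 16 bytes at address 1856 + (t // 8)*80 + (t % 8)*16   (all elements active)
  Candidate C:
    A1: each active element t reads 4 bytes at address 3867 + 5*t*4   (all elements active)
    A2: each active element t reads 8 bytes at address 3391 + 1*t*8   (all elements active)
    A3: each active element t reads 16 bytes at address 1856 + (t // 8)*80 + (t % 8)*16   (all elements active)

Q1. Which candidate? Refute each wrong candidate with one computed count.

A: A1 gives 2 transactions, not 3
B: A1 gives 4 transactions, not 3
C: all counts match (3,2,2)

Answer: C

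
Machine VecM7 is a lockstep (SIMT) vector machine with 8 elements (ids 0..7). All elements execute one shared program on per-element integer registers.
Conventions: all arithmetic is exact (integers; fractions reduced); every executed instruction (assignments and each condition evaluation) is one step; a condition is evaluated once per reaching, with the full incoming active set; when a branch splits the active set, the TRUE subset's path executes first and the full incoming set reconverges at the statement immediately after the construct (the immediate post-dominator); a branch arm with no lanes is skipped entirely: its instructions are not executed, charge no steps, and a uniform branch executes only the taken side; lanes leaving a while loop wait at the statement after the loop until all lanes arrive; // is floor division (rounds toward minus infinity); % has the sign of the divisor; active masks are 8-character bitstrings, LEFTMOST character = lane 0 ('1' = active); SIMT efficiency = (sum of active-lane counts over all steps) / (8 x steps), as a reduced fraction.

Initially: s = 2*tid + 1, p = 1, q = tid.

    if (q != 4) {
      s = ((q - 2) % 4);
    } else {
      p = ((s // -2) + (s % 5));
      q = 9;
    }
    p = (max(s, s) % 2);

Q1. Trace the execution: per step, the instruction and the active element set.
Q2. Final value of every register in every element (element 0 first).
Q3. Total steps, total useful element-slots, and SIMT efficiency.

step 0: eval (q != 4)                11111111
step 1: s <- ((q - 2) % 4)           11110111
step 2: p <- ((s // -2) + (s % 5))   00001000
step 3: q <- 9                       00001000
step 4: p <- (max(s, s) % 2)         11111111

Answer: 5 steps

s: 2,3,0,1,9,3,0,1
p: 0,1,0,1,1,1,0,1
q: 0,1,2,3,9,5,6,7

steps = 5; useful = 25; efficiency = 25/40 = 5/8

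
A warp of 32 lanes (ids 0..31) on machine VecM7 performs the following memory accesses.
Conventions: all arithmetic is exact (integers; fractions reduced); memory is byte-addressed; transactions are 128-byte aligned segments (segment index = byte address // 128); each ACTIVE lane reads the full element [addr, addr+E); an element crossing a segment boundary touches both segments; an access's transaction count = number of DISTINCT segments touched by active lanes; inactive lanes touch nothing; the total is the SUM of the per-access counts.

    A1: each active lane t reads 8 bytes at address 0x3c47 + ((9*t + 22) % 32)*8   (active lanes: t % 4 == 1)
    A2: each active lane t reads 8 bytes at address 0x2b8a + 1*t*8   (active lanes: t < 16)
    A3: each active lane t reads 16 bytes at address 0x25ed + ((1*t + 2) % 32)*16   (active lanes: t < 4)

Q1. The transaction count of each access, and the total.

A1: 3 transactions
A2: 2 transactions
A3: 1 transaction

Answer: 3,2,1; total 6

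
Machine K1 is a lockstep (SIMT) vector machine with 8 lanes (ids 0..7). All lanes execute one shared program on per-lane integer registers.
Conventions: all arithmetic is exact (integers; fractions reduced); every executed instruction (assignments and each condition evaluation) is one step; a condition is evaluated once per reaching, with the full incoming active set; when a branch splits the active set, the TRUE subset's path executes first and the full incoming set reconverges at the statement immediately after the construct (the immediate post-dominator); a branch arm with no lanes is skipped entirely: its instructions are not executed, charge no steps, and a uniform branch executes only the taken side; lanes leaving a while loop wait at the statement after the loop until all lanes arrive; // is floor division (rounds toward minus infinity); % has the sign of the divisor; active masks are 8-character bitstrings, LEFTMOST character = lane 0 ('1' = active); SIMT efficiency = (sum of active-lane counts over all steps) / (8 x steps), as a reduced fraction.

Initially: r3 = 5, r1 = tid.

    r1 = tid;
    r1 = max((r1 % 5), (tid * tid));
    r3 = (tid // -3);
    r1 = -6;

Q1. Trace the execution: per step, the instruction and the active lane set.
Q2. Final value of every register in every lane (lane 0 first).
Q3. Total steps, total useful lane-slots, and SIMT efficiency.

step 0: r1 <- tid                    11111111
step 1: r1 <- max((r1 % 5), (tid * tid)) 11111111
step 2: r3 <- (tid // -3)            11111111
step 3: r1 <- -6                     11111111

Answer: 4 steps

r3: 0,-1,-1,-1,-2,-2,-2,-3
r1: -6,-6,-6,-6,-6,-6,-6,-6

steps = 4; useful = 32; efficiency = 32/32 = 1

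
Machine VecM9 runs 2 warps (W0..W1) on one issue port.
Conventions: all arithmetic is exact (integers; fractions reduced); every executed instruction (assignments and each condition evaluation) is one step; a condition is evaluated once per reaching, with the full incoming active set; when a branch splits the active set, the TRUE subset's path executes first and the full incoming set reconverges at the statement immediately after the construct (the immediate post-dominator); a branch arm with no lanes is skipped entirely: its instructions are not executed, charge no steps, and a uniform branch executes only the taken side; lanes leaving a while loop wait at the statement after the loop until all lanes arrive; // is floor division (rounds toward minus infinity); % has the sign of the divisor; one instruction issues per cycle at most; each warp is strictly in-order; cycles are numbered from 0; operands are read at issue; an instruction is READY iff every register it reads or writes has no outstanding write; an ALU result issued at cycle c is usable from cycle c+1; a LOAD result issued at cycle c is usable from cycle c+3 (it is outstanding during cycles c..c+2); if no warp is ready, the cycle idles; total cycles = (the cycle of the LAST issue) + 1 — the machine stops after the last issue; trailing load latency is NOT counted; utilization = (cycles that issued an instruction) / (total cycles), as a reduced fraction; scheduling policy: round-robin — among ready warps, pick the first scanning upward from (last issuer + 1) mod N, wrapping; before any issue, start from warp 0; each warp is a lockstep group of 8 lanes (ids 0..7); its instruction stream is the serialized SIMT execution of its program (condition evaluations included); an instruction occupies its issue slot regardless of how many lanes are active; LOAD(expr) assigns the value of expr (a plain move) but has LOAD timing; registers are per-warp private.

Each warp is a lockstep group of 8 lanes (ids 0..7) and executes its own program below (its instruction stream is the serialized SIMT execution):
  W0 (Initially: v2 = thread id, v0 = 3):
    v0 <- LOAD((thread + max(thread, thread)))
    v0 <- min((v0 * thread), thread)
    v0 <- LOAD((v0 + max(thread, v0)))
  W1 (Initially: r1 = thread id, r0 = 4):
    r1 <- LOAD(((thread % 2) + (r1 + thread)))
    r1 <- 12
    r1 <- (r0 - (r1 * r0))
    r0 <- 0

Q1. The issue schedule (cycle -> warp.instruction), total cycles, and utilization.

cycle 0: W0.I0
cycle 1: W1.I0
cycle 2: idle
cycle 3: W0.I1
cycle 4: W1.I1
cycle 5: W0.I2
cycle 6: W1.I2
cycle 7: W1.I3

Answer: 8 cycles, utilization 7/8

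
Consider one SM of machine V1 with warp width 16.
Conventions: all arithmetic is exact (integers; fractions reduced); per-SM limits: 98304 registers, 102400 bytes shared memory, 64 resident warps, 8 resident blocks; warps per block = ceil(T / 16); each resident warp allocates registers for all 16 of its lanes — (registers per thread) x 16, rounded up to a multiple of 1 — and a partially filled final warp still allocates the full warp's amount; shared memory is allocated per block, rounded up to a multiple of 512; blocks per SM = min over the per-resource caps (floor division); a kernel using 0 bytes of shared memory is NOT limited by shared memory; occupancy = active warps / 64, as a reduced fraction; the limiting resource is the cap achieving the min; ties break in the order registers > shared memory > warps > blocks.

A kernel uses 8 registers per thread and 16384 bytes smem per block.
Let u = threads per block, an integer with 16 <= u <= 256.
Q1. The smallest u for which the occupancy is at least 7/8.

Answer: u = 145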